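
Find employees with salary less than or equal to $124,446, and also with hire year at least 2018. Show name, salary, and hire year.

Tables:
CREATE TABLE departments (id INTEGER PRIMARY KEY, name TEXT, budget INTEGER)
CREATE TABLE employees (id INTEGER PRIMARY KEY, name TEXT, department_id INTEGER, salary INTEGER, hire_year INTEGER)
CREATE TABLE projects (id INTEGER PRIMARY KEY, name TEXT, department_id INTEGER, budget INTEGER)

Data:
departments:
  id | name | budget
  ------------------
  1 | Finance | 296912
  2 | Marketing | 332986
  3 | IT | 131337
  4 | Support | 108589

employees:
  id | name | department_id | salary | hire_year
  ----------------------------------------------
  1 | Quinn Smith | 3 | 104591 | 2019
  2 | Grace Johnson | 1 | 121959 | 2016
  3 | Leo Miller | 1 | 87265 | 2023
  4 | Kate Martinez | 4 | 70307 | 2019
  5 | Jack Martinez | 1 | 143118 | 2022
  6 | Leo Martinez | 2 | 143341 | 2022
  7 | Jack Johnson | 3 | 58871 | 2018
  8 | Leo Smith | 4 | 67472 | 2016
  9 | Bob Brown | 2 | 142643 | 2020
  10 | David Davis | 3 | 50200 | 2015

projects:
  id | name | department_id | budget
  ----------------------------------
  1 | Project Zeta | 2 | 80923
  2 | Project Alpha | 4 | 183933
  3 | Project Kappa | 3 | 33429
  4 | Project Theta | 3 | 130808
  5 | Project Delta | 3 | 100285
SELECT name, salary, hire_year FROM employees WHERE salary <= 124446 AND hire_year >= 2018

Execution result:
name | salary | hire_year
Quinn Smith | 104591 | 2019
Leo Miller | 87265 | 2023
Kate Martinez | 70307 | 2019
Jack Johnson | 58871 | 2018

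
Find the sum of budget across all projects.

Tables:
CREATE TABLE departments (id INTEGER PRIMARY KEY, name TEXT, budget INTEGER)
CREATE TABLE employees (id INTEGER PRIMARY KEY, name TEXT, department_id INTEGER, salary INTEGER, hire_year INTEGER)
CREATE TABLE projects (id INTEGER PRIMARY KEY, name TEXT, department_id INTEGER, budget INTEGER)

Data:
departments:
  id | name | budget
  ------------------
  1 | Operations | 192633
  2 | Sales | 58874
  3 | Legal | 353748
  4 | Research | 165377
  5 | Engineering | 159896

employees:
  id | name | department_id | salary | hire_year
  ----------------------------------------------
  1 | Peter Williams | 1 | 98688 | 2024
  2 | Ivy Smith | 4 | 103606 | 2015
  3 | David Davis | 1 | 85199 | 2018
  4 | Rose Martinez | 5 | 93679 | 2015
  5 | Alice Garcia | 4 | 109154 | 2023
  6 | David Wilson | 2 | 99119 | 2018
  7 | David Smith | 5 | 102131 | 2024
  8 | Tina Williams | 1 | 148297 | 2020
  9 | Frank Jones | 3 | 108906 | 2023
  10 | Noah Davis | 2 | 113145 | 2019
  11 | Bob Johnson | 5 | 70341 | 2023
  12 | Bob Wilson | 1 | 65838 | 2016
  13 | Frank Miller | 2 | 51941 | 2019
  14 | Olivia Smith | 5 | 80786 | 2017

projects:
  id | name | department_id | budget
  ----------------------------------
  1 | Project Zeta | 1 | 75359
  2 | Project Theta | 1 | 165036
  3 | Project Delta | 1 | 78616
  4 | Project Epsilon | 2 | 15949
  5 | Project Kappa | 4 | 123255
SELECT SUM(budget) FROM projects

Execution result:
458215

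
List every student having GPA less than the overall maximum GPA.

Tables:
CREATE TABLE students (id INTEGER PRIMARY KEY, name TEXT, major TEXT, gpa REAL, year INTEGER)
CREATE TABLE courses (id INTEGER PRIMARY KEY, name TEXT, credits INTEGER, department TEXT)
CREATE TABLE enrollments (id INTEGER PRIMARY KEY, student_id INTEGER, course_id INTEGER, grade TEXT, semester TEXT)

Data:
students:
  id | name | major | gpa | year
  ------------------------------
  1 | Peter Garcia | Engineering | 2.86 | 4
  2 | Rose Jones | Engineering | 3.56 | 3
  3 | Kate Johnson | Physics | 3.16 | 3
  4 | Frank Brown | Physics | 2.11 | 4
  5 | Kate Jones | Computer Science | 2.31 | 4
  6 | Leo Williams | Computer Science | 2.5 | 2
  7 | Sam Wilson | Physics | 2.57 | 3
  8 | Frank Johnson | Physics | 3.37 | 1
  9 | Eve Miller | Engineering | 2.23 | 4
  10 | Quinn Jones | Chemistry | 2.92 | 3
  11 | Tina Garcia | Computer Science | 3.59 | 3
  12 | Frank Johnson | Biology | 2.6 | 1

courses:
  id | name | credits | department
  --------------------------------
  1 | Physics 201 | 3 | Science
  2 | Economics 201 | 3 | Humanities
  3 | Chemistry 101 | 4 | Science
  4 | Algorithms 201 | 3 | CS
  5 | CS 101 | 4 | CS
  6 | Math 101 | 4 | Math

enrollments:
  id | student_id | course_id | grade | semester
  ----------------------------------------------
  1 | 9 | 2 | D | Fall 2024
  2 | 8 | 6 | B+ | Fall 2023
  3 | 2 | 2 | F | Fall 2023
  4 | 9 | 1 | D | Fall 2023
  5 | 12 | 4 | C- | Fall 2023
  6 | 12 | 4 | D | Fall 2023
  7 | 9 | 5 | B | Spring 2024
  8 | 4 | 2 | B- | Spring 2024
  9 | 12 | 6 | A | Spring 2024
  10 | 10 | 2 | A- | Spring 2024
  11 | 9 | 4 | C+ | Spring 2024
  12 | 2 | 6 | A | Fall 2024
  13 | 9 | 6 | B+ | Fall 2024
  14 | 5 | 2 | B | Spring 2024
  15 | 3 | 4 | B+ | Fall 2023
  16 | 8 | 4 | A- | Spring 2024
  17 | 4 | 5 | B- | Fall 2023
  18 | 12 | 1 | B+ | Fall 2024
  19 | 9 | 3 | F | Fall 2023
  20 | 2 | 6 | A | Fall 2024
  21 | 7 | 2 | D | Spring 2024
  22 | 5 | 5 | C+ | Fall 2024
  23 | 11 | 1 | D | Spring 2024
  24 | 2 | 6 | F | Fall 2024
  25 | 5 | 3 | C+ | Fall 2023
SELECT name, gpa FROM students WHERE gpa < (SELECT MAX(gpa) FROM students)

Execution result:
name | gpa
Peter Garcia | 2.86
Rose Jones | 3.56
Kate Johnson | 3.16
Frank Brown | 2.11
Kate Jones | 2.31
Leo Williams | 2.50
Sam Wilson | 2.57
Frank Johnson | 3.37
Eve Miller | 2.23
Quinn Jones | 2.92
Frank Johnson | 2.60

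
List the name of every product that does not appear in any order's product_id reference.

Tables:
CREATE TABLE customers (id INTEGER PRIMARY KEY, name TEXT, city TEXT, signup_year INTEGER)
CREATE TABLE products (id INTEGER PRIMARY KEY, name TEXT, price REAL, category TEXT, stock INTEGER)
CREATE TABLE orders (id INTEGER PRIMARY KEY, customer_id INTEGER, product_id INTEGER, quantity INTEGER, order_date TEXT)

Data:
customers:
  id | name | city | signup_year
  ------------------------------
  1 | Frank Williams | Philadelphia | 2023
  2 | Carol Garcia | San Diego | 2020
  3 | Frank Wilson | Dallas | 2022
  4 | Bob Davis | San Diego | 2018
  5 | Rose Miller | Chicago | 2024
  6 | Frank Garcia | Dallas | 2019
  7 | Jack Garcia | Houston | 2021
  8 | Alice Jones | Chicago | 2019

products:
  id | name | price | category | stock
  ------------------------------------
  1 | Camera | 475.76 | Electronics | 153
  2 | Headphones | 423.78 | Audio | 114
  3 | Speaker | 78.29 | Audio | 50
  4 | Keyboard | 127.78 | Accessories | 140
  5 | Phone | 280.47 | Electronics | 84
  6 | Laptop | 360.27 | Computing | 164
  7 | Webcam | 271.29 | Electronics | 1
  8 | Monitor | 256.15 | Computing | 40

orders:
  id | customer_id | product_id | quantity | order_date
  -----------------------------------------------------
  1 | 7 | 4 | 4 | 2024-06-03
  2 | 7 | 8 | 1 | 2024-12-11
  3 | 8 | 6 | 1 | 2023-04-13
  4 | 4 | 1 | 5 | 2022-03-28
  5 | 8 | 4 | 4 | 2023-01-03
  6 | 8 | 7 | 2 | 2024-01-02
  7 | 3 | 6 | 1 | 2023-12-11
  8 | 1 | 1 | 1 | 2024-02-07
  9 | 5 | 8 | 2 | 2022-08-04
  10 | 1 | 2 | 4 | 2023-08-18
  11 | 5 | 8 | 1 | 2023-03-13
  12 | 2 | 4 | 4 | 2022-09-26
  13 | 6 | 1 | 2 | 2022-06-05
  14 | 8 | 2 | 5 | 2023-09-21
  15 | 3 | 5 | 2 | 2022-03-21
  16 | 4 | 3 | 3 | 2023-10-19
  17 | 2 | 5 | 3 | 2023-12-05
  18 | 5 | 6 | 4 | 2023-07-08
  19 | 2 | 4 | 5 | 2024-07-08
SELECT p.name FROM products p LEFT JOIN orders c ON c.product_id = p.id WHERE c.id IS NULL

Execution result:
(no rows)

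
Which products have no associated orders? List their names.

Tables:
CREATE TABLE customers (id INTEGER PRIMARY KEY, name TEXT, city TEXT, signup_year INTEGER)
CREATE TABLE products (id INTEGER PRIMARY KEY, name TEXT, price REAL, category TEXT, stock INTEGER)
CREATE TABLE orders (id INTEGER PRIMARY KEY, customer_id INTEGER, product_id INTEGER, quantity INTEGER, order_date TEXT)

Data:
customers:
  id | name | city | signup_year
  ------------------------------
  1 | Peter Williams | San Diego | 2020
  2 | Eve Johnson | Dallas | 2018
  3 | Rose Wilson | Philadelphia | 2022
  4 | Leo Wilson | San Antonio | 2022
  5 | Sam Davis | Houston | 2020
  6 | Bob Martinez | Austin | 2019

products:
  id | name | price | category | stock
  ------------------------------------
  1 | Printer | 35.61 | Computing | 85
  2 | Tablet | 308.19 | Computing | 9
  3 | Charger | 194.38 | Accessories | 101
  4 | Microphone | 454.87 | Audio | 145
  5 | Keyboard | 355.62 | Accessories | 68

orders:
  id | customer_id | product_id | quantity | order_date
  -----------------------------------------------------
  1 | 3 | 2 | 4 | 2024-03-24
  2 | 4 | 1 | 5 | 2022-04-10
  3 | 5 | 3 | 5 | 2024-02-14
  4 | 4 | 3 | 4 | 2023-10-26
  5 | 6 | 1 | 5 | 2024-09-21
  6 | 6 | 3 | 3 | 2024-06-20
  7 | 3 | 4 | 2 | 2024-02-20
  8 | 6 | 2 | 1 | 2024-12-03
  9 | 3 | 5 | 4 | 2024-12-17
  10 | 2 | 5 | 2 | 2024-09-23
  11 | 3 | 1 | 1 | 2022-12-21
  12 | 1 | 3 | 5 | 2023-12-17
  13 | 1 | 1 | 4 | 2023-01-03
SELECT p.name FROM products p LEFT JOIN orders c ON c.product_id = p.id WHERE c.id IS NULL

Execution result:
(no rows)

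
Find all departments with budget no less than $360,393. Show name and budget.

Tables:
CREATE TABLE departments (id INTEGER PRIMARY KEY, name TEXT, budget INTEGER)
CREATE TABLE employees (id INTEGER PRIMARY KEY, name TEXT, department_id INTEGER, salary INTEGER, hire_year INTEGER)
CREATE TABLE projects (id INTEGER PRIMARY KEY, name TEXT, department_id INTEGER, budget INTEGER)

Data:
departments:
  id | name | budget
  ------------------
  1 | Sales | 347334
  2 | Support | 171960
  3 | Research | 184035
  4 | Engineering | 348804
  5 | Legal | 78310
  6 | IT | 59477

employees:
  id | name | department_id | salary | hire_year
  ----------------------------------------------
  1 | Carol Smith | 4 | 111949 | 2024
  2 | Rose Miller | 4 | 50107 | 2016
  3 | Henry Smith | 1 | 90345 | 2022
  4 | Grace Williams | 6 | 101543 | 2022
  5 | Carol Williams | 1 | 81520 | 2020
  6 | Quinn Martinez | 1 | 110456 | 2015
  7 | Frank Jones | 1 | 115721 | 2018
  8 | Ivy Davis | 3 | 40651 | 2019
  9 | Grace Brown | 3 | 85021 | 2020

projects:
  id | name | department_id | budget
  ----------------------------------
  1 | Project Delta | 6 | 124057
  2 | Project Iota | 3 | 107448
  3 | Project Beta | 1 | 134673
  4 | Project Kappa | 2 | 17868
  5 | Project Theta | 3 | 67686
SELECT name, budget FROM departments WHERE budget >= 360393

Execution result:
(no rows)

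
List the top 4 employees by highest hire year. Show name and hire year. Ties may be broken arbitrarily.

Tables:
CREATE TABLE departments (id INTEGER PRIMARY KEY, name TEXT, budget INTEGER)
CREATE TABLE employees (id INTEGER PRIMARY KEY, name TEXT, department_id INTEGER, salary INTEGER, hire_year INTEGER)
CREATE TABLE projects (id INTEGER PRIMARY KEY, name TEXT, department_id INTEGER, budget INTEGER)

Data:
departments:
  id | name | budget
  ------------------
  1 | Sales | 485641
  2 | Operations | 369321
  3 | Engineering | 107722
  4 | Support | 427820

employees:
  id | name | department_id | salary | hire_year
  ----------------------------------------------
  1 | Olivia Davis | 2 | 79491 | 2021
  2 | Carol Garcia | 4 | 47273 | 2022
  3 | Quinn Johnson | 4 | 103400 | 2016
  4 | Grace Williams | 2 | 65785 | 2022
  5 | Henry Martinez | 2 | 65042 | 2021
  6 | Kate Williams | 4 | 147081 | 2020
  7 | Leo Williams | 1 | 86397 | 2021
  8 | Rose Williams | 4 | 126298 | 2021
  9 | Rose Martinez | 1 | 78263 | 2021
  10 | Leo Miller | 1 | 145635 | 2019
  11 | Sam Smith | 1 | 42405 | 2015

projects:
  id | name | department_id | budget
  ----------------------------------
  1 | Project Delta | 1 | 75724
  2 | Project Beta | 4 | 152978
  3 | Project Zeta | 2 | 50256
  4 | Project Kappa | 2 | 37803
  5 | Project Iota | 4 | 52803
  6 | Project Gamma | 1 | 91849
SELECT name, hire_year FROM employees ORDER BY hire_year DESC LIMIT 4

Execution result:
name | hire_year
Carol Garcia | 2022
Grace Williams | 2022
Olivia Davis | 2021
Henry Martinez | 2021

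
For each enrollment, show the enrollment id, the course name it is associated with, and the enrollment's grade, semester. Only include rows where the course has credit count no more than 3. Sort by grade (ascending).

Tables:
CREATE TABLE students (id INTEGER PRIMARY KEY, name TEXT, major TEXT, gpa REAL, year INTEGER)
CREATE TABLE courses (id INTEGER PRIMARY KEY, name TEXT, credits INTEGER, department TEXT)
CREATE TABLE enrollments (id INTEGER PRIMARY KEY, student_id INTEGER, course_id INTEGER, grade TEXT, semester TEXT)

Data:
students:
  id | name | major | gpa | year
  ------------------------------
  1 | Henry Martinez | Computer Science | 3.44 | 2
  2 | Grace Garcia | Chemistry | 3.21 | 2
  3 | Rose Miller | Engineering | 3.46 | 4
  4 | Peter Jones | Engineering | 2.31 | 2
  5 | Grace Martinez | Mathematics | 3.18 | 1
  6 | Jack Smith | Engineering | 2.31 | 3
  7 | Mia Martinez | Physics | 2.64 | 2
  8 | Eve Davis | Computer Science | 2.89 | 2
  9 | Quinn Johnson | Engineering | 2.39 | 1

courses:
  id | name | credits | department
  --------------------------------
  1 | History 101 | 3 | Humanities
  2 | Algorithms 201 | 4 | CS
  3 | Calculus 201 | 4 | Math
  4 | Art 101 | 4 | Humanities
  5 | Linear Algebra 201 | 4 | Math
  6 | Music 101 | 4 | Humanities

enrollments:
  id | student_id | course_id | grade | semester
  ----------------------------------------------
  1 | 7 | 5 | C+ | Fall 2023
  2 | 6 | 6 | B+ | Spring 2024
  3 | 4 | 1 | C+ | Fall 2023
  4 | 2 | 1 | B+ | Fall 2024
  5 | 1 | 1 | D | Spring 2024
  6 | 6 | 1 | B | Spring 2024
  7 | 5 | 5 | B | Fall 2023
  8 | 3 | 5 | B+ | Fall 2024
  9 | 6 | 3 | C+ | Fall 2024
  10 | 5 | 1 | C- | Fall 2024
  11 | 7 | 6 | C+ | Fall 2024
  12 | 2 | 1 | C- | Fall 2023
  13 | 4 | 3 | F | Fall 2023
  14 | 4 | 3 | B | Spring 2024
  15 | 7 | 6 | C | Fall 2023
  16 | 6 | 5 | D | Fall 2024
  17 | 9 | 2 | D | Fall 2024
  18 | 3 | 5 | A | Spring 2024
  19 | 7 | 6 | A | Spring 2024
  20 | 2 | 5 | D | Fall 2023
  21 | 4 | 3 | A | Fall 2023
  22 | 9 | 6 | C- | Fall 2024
SELECT c.id, p.name AS course, c.grade, c.semester FROM enrollments c JOIN courses p ON c.course_id = p.id WHERE p.credits <= 3 ORDER BY c.grade ASC

Execution result:
id | course | grade | semester
6 | History 101 | B | Spring 2024
4 | History 101 | B+ | Fall 2024
3 | History 101 | C+ | Fall 2023
10 | History 101 | C- | Fall 2024
12 | History 101 | C- | Fall 2023
5 | History 101 | D | Spring 2024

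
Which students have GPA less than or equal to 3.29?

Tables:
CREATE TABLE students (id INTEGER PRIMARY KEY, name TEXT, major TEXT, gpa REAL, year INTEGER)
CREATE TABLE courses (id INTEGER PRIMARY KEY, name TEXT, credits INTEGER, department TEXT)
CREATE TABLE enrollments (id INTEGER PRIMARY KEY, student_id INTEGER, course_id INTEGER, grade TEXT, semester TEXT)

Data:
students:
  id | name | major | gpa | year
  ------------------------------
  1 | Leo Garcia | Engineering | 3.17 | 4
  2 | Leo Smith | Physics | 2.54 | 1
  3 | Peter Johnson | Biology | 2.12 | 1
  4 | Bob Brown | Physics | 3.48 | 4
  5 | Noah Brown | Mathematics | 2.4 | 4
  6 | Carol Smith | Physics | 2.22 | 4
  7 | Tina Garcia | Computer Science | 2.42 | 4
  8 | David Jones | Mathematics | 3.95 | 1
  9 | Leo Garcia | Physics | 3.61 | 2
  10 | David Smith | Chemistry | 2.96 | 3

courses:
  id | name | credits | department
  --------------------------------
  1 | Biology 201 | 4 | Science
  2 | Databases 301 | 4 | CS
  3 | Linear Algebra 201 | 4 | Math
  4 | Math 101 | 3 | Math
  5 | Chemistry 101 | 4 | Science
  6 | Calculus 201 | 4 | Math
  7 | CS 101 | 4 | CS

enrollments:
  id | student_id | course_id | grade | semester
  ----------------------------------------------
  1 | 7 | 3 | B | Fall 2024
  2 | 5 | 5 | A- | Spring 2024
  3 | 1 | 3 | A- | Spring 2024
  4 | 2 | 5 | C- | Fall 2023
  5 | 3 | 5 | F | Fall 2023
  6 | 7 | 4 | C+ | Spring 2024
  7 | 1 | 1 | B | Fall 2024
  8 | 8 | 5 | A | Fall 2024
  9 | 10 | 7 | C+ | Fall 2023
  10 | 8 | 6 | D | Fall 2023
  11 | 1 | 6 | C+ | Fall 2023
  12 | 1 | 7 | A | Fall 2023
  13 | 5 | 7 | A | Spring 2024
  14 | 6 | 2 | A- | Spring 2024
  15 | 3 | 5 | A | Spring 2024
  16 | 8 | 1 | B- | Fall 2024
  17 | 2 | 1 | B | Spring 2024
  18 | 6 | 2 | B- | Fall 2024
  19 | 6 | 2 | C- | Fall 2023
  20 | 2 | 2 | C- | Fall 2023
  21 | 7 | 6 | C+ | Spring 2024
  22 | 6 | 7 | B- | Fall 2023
SELECT name, gpa FROM students WHERE gpa <= 3.29

Execution result:
name | gpa
Leo Garcia | 3.17
Leo Smith | 2.54
Peter Johnson | 2.12
Noah Brown | 2.40
Carol Smith | 2.22
Tina Garcia | 2.42
David Smith | 2.96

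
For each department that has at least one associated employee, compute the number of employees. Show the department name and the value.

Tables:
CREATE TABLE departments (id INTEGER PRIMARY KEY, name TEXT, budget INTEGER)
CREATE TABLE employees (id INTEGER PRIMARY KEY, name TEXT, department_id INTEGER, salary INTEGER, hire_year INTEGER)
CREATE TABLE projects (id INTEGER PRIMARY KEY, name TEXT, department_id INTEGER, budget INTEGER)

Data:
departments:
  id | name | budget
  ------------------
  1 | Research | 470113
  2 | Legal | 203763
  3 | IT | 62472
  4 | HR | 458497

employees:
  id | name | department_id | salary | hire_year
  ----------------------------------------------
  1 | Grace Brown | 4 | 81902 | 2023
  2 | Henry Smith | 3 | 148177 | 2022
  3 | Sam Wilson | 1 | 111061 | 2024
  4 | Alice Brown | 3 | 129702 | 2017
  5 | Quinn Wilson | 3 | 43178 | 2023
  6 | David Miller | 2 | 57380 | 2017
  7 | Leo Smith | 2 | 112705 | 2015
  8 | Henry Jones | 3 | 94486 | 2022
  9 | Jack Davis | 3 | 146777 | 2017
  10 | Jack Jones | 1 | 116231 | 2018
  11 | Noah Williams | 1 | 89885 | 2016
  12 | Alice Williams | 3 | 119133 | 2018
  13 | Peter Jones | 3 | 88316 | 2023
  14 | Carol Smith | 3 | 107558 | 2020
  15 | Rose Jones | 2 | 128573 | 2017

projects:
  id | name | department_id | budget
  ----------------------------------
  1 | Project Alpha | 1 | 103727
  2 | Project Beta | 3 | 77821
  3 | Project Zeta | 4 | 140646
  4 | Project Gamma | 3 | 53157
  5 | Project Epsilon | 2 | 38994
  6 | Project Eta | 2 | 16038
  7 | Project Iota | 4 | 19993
SELECT p.name, COUNT(*) AS n FROM employees c JOIN departments p ON c.department_id = p.id GROUP BY p.id, p.name

Execution result:
name | n
Research | 3
Legal | 3
IT | 8
HR | 1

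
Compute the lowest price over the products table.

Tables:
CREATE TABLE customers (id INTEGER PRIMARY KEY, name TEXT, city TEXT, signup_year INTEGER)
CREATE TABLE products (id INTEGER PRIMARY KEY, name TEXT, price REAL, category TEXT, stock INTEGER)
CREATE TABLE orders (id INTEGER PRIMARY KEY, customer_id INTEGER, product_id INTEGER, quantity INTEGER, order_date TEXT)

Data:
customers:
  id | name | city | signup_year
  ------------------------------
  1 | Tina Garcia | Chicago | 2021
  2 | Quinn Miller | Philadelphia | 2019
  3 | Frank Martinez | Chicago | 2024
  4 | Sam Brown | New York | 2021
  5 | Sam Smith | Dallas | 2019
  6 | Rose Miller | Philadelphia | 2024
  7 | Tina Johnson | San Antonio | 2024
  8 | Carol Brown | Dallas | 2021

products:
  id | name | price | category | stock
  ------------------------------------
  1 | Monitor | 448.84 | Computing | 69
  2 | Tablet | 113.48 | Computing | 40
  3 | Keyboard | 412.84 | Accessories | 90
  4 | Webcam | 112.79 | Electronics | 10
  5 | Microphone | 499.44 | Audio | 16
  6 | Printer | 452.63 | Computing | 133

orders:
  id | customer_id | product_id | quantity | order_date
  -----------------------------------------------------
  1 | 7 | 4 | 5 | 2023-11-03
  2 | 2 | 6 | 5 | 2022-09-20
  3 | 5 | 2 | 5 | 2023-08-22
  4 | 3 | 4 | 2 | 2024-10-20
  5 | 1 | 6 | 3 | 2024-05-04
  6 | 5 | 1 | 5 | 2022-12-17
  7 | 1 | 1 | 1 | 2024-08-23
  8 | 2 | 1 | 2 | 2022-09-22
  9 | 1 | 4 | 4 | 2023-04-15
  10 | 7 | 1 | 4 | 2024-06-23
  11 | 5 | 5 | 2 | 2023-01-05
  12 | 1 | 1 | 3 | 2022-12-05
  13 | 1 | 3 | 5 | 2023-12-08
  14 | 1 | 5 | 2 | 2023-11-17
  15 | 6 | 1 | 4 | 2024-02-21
SELECT MIN(price) FROM products

Execution result:
112.79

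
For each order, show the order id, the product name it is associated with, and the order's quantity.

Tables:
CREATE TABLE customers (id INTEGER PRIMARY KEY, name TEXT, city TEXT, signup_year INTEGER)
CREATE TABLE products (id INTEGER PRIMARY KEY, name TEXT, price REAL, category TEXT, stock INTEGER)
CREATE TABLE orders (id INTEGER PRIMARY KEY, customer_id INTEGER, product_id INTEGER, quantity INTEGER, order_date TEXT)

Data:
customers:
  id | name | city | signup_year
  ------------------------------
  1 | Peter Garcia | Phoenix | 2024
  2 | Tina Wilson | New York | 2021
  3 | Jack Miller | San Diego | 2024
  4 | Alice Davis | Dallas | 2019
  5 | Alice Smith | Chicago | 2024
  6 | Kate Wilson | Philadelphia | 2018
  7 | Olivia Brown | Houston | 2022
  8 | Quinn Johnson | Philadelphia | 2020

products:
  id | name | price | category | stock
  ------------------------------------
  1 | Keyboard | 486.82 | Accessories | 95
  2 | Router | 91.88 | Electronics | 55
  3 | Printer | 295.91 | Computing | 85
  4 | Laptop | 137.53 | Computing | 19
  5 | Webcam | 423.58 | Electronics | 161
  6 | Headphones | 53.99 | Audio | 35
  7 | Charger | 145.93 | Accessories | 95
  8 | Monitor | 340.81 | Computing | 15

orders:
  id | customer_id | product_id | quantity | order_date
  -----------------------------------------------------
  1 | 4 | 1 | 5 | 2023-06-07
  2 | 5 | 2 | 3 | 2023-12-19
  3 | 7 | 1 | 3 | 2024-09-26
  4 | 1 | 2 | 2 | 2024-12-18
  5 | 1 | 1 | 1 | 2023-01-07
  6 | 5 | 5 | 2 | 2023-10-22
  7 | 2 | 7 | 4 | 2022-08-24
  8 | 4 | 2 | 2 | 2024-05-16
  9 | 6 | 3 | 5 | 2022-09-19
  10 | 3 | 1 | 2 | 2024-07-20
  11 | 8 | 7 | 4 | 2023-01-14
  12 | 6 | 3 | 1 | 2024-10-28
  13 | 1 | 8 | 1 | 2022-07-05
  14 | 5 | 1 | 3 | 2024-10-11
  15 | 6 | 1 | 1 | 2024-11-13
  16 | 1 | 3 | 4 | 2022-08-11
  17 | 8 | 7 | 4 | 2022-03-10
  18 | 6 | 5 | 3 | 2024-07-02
SELECT c.id, p.name AS product, c.quantity FROM orders c JOIN products p ON c.product_id = p.id

Execution result:
id | product | quantity
1 | Keyboard | 5
2 | Router | 3
3 | Keyboard | 3
4 | Router | 2
5 | Keyboard | 1
6 | Webcam | 2
7 | Charger | 4
8 | Router | 2
9 | Printer | 5
10 | Keyboard | 2
11 | Charger | 4
12 | Printer | 1
13 | Monitor | 1
14 | Keyboard | 3
15 | Keyboard | 1
16 | Printer | 4
17 | Charger | 4
18 | Webcam | 3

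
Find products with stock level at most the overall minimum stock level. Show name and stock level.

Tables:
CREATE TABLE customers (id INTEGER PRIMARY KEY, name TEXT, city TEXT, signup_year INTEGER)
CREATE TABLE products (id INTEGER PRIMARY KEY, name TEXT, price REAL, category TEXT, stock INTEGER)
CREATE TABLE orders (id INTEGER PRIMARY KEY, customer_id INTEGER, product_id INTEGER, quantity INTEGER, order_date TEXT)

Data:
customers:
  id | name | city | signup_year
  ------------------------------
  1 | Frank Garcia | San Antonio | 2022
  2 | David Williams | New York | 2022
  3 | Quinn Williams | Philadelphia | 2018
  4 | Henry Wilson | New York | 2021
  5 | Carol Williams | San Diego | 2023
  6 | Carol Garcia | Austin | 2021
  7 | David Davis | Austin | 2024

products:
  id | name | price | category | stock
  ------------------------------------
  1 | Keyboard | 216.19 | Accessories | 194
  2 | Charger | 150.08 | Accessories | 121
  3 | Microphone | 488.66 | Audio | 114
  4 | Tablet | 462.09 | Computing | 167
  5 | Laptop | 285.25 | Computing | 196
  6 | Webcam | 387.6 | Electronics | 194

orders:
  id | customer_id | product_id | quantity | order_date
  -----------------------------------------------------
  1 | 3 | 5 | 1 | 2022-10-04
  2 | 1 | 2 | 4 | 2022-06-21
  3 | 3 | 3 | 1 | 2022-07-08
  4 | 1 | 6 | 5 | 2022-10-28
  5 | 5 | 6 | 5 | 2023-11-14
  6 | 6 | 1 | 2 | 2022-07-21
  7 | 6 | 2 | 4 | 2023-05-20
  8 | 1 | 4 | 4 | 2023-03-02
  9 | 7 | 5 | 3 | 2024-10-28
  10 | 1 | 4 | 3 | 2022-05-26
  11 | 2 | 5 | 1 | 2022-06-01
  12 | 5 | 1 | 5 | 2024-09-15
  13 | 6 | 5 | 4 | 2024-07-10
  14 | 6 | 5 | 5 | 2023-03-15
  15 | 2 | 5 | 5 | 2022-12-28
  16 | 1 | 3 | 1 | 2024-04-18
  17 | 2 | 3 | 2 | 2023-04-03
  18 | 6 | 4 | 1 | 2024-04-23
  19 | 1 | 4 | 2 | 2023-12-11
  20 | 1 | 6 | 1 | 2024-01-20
SELECT name, stock FROM products WHERE stock <= (SELECT MIN(stock) FROM products)

Execution result:
name | stock
Microphone | 114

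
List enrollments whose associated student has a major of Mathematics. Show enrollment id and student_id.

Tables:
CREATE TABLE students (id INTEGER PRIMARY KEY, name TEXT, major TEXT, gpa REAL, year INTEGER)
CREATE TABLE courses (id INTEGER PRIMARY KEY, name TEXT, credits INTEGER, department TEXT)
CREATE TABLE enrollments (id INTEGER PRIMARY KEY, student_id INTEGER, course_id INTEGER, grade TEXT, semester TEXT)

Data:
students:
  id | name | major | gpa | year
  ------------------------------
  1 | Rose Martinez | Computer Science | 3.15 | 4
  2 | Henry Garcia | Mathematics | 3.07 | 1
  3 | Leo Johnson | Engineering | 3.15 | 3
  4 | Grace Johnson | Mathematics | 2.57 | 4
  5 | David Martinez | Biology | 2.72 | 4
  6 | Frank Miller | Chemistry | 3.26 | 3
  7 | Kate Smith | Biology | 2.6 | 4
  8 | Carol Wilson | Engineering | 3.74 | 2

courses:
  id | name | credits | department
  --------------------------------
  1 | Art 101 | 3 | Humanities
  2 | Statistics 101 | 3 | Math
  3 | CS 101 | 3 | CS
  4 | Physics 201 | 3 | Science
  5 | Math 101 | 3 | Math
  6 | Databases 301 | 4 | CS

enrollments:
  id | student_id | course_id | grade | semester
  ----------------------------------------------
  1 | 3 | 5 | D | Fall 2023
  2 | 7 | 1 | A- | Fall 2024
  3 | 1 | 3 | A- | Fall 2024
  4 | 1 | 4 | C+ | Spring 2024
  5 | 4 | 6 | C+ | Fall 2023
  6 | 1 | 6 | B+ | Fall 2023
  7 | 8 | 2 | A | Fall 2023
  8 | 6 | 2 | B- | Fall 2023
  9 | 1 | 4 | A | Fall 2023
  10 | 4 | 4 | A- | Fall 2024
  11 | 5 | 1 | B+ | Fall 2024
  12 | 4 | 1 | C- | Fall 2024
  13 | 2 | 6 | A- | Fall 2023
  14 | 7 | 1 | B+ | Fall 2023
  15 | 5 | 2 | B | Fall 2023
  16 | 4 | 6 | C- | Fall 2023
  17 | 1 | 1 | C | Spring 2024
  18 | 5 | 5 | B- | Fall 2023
SELECT id, student_id FROM enrollments WHERE student_id IN (SELECT id FROM students WHERE major = 'Mathematics')

Execution result:
id | student_id
5 | 4
10 | 4
12 | 4
13 | 2
16 | 4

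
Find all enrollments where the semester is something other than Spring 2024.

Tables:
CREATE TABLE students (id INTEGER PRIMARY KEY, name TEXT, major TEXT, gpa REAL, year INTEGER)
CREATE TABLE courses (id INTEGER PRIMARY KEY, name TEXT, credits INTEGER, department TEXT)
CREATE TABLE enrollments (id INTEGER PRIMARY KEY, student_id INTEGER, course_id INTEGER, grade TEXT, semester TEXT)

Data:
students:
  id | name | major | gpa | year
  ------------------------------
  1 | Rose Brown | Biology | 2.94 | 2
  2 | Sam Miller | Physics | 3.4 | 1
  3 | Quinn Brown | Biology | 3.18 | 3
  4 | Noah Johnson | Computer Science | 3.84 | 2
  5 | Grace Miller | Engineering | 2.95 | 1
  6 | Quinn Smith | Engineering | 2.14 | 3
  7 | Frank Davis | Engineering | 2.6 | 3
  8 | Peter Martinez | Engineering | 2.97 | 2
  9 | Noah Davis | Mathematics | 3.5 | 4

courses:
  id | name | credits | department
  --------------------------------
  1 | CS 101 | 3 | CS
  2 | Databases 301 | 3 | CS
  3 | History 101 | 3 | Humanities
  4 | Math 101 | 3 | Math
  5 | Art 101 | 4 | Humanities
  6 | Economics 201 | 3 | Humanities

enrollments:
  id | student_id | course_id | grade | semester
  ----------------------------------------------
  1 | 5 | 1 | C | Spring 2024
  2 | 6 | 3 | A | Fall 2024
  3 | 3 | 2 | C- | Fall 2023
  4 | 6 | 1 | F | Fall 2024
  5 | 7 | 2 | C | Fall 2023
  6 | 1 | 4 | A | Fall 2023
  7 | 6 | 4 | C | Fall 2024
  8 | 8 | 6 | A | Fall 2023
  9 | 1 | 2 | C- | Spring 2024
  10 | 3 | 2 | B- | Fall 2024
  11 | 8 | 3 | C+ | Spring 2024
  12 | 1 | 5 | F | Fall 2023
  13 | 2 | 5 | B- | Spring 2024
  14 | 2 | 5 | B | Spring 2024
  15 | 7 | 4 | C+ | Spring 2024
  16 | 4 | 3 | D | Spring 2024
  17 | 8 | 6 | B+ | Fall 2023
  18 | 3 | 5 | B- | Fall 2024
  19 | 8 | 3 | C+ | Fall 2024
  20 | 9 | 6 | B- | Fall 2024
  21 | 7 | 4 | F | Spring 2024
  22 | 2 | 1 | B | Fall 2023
SELECT id, semester FROM enrollments WHERE semester <> 'Spring 2024'

Execution result:
id | semester
2 | Fall 2024
3 | Fall 2023
4 | Fall 2024
5 | Fall 2023
6 | Fall 2023
7 | Fall 2024
8 | Fall 2023
10 | Fall 2024
12 | Fall 2023
17 | Fall 2023
18 | Fall 2024
19 | Fall 2024
20 | Fall 2024
22 | Fall 2023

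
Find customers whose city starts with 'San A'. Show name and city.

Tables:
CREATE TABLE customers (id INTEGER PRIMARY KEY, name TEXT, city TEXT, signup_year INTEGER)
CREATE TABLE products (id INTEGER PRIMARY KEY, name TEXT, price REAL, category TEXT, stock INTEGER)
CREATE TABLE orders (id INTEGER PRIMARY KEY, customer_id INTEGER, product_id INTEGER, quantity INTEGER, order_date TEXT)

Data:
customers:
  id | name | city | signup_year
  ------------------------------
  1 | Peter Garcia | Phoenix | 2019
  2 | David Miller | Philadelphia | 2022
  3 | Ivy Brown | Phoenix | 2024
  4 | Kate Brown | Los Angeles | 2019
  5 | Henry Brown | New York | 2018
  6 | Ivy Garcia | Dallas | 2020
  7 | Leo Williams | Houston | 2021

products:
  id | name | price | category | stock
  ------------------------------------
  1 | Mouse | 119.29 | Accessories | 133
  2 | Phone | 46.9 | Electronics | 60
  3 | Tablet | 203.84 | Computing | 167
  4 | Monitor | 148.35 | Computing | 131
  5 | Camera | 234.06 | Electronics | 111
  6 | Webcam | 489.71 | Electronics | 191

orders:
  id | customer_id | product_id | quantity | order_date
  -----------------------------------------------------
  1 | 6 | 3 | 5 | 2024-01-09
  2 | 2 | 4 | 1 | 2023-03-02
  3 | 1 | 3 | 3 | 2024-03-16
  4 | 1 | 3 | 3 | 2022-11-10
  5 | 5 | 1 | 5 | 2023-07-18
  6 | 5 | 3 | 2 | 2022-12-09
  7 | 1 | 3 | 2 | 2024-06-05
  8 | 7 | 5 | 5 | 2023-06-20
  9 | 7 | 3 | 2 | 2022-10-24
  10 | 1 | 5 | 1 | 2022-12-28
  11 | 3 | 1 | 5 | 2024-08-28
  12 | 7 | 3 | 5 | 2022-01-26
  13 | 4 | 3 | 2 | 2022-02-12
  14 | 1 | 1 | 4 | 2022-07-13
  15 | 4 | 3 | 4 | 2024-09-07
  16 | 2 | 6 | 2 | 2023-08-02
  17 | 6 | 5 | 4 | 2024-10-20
SELECT name, city FROM customers WHERE city LIKE 'San A%'

Execution result:
(no rows)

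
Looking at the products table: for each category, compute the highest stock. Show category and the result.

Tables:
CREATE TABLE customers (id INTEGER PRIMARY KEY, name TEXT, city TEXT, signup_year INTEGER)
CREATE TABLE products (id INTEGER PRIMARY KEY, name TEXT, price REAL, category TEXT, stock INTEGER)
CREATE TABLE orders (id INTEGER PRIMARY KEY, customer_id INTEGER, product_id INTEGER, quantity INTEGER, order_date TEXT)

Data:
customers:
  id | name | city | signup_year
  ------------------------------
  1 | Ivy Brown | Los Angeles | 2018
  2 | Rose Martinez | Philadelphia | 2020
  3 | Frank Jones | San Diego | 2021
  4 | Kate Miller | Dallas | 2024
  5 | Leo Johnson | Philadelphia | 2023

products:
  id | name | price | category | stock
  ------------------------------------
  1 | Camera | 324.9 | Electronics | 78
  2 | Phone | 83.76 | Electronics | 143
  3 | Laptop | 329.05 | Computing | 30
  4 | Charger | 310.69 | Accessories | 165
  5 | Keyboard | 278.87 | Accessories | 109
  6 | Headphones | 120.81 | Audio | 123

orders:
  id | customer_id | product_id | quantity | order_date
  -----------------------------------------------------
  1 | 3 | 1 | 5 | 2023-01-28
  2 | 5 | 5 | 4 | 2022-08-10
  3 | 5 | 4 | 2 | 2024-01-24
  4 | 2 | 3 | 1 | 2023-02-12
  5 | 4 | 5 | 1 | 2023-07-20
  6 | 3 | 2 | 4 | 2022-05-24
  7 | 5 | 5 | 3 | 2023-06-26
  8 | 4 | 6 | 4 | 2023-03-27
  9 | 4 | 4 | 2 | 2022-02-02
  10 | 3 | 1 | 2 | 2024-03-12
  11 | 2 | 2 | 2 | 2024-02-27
SELECT category, MAX(stock) AS max_stock FROM products GROUP BY category

Execution result:
category | max_stock
Accessories | 165
Audio | 123
Computing | 30
Electronics | 143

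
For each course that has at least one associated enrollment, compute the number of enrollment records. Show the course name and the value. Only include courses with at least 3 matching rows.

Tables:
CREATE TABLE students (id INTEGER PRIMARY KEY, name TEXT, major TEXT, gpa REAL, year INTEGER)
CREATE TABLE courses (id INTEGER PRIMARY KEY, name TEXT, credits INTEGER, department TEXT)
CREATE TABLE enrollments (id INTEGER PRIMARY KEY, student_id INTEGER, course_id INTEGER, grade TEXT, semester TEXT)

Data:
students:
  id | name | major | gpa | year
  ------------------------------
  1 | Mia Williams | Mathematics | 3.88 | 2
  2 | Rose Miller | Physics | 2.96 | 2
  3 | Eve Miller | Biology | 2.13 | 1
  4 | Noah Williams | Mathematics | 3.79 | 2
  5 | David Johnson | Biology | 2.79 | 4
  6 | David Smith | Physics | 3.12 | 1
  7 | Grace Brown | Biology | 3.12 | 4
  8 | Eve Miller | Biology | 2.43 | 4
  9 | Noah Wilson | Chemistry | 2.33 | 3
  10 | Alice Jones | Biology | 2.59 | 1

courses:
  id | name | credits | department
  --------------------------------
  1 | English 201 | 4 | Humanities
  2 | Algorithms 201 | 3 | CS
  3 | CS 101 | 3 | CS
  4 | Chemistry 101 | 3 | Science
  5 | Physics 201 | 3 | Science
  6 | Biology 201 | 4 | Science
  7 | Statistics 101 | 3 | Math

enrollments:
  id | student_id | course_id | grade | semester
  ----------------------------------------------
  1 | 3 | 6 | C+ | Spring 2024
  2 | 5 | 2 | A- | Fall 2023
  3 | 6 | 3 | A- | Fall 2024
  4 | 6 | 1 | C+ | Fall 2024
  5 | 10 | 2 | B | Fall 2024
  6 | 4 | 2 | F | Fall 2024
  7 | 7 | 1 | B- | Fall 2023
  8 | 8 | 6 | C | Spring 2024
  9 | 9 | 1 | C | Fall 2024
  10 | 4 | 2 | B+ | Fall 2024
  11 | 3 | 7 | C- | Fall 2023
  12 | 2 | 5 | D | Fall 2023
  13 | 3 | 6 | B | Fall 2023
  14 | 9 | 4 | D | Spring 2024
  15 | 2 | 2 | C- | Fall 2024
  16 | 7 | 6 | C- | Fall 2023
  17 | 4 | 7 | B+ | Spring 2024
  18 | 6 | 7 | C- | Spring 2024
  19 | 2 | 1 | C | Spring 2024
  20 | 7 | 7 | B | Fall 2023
SELECT p.name, COUNT(*) AS n FROM enrollments c JOIN courses p ON c.course_id = p.id GROUP BY p.id, p.name HAVING COUNT(*) >= 3

Execution result:
name | n
English 201 | 4
Algorithms 201 | 5
Biology 201 | 4
Statistics 101 | 4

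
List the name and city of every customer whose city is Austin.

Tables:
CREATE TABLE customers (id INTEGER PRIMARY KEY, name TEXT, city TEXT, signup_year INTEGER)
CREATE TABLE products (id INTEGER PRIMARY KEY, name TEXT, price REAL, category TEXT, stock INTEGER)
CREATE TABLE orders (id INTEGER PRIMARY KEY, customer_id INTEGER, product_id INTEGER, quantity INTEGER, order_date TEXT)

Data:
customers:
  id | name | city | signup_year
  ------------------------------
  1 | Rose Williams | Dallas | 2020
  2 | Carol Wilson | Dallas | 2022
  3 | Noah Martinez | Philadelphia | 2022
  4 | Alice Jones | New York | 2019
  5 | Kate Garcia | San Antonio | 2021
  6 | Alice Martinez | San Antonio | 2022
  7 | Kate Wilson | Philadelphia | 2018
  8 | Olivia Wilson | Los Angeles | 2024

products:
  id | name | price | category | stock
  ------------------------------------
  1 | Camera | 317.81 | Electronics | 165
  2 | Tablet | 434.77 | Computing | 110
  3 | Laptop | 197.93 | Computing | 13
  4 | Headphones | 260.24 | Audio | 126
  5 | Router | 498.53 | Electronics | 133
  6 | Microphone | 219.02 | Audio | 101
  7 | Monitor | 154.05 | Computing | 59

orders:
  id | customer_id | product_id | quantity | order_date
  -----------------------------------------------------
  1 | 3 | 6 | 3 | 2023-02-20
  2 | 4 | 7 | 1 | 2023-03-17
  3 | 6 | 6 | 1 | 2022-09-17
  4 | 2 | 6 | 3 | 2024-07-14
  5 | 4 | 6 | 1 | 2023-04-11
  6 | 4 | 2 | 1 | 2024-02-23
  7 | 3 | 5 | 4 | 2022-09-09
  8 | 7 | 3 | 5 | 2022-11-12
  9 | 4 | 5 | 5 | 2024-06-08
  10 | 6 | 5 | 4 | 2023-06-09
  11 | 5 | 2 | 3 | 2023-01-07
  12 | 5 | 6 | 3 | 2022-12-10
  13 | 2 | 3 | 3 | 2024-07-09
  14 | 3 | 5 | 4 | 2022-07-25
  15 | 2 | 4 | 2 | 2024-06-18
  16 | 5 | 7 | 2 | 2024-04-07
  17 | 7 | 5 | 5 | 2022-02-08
SELECT name, city FROM customers WHERE city = 'Austin'

Execution result:
(no rows)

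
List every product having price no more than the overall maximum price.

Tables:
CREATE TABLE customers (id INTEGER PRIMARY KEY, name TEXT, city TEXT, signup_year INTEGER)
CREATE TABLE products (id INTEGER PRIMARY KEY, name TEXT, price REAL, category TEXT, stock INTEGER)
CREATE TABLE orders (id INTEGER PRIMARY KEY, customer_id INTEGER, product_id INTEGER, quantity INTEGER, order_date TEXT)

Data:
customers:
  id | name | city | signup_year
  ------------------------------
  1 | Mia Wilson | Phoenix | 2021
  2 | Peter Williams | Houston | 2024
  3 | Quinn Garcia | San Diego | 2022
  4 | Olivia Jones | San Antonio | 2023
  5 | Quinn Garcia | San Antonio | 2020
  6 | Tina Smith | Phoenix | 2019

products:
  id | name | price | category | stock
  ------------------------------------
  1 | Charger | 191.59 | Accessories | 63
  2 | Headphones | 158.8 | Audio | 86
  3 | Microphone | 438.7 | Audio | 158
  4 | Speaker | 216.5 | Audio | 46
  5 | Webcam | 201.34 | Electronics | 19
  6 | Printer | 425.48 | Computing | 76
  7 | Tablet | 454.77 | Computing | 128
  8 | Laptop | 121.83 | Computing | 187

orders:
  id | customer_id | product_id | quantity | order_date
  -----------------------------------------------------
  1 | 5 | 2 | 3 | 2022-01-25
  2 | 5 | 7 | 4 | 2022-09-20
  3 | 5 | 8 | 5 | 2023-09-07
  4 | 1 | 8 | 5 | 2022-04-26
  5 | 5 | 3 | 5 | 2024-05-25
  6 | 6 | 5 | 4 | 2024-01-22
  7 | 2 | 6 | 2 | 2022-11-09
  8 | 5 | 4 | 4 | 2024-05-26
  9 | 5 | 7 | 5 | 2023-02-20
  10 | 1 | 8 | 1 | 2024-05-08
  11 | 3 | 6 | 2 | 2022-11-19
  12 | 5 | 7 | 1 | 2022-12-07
SELECT name, price FROM products WHERE price <= (SELECT MAX(price) FROM products)

Execution result:
name | price
Charger | 191.59
Headphones | 158.80
Microphone | 438.70
Speaker | 216.50
Webcam | 201.34
Printer | 425.48
Tablet | 454.77
Laptop | 121.83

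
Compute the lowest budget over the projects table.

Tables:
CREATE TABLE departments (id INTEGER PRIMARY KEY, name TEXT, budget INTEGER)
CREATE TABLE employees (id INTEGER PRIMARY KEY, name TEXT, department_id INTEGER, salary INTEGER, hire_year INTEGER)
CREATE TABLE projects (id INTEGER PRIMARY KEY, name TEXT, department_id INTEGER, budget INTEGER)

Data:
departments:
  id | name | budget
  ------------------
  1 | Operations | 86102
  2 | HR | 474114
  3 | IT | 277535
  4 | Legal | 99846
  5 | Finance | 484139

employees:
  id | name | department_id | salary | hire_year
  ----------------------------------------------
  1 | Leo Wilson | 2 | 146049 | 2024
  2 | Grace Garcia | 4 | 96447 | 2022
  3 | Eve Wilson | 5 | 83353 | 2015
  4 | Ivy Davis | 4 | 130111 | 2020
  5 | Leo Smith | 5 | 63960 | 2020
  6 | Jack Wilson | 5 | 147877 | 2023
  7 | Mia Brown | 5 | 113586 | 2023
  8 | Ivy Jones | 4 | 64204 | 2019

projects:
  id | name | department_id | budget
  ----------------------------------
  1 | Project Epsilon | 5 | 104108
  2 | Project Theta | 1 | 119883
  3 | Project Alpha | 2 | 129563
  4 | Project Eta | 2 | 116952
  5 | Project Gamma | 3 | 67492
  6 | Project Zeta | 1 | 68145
SELECT MIN(budget) FROM projects

Execution result:
67492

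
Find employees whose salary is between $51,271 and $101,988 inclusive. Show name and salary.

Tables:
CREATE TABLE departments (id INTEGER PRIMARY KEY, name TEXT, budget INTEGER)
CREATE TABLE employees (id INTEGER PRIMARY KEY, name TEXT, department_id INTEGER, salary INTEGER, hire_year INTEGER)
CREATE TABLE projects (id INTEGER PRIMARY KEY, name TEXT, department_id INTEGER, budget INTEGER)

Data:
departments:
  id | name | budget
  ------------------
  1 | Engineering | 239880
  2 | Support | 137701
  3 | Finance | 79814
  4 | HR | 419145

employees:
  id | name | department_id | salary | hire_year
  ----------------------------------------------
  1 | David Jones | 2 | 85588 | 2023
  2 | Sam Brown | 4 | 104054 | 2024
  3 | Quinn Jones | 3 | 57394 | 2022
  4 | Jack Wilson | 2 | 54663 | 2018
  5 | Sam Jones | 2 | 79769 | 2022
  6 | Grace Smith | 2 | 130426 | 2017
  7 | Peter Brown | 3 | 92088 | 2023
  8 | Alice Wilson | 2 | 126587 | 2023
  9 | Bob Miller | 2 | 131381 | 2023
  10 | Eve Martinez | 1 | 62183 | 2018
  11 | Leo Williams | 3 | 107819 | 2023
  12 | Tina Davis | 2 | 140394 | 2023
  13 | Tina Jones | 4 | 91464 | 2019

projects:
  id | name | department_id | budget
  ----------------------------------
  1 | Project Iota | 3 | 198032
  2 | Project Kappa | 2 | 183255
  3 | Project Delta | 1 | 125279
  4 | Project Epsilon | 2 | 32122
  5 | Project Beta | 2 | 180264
SELECT name, salary FROM employees WHERE salary BETWEEN 51271 AND 101988

Execution result:
name | salary
David Jones | 85588
Quinn Jones | 57394
Jack Wilson | 54663
Sam Jones | 79769
Peter Brown | 92088
Eve Martinez | 62183
Tina Jones | 91464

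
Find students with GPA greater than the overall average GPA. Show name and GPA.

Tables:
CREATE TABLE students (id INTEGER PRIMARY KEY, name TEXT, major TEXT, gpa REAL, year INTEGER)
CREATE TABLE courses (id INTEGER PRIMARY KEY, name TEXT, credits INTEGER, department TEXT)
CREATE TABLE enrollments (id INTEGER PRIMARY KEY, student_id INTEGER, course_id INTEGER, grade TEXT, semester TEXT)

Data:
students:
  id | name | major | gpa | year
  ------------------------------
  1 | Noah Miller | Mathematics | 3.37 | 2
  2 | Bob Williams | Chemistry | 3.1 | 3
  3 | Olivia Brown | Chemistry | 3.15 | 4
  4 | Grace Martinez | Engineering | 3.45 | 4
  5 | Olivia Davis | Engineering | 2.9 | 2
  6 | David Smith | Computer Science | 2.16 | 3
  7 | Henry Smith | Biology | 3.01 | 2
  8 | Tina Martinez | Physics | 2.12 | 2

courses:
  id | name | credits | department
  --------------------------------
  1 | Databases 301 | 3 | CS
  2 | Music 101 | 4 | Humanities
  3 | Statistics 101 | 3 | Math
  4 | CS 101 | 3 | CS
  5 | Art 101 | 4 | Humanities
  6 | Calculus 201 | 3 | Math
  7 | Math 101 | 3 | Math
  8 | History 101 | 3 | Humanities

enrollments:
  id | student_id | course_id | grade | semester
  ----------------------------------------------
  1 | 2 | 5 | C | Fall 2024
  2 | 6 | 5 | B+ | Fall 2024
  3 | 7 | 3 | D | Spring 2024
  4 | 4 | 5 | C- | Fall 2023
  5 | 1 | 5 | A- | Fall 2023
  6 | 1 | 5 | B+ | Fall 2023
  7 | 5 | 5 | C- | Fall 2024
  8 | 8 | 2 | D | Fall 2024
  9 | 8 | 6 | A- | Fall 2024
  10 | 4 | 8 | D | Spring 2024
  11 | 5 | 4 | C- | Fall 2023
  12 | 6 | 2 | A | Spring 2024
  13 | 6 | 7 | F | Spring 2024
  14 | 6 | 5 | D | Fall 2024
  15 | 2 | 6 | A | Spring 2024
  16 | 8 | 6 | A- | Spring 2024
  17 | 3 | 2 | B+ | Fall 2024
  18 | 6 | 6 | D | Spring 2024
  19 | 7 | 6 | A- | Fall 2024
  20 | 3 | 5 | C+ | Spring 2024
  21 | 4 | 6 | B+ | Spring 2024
SELECT name, gpa FROM students WHERE gpa > (SELECT AVG(gpa) FROM students)

Execution result:
name | gpa
Noah Miller | 3.37
Bob Williams | 3.10
Olivia Brown | 3.15
Grace Martinez | 3.45
Henry Smith | 3.01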